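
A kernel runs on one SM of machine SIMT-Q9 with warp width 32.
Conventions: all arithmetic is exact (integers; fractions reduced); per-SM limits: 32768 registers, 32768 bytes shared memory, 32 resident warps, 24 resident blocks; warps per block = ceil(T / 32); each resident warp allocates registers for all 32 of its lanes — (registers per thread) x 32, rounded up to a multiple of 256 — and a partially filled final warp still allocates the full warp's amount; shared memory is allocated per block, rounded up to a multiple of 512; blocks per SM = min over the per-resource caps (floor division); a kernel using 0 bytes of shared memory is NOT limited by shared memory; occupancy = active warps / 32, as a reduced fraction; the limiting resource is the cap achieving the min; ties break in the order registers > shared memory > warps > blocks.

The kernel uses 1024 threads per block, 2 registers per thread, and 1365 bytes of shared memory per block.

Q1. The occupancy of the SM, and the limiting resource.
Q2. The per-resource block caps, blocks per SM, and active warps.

Answer: occupancy 1, limited by warps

registers: 4 blocks
shared memory: 21 blocks
warps: 1 block
blocks: 24 blocks

Answer: 1 block, 32 active warps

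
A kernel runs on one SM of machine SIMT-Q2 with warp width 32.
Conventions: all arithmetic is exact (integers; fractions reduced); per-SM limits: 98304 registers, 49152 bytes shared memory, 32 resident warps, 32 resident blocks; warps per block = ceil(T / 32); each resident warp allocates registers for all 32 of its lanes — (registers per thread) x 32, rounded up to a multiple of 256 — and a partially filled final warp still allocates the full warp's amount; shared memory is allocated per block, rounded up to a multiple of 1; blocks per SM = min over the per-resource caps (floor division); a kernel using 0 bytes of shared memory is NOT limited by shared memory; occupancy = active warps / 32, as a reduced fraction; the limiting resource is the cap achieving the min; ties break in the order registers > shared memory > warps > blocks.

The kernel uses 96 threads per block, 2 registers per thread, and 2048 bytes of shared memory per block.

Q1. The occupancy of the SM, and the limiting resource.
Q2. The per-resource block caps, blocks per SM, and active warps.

Answer: occupancy 15/16, limited by warps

registers: 128 blocks
shared memory: 24 blocks
warps: 10 blocks
blocks: 32 blocks

Answer: 10 blocks, 30 active warps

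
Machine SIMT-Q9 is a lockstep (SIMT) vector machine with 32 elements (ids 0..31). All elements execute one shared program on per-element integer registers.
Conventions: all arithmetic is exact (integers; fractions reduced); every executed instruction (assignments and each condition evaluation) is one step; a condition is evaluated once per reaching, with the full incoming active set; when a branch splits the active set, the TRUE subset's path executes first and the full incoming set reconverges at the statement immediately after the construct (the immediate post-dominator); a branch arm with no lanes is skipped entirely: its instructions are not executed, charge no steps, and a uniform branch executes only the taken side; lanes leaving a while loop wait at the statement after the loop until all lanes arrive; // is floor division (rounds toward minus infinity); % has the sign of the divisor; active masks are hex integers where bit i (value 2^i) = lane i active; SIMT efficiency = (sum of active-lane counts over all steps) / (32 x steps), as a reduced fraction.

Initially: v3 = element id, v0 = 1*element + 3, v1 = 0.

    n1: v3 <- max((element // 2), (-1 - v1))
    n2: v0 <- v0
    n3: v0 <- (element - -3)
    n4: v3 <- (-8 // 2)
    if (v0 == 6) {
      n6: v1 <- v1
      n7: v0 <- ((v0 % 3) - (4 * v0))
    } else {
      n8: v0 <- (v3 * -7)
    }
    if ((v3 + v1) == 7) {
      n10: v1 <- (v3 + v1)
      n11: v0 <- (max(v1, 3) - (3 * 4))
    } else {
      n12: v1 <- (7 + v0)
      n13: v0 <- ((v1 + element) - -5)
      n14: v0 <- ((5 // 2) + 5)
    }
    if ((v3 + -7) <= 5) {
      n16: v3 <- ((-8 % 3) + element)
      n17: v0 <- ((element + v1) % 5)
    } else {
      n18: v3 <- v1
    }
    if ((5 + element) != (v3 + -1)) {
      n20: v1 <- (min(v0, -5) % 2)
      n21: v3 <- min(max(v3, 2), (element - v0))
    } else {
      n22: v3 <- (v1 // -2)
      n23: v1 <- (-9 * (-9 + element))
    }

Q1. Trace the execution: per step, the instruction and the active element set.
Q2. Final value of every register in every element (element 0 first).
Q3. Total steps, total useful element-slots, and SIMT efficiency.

step 0: v3 <- max((element // 2), (-1 - v1)) 0xffffffff
step 1: v0 <- v0                     0xffffffff
step 2: v0 <- (element - -3)         0xffffffff
step 3: v3 <- (-8 // 2)              0xffffffff
step 4: eval (v0 == 6)               0xffffffff
step 5: v1 <- v1                     0x00000008
step 6: v0 <- ((v0 % 3) - (4 * v0))  0x00000008
step 7: v0 <- (v3 * -7)              0xfffffff7
step 8: eval ((v3 + v1) == 7)        0xffffffff
step 9: v1 <- (7 + v0)               0xffffffff
step 10: v0 <- ((v1 + element) - -5)  0xffffffff
step 11: v0 <- ((5 // 2) + 5)         0xffffffff
step 12: eval ((v3 + -7) <= 5)        0xffffffff
step 13: v3 <- ((-8 % 3) + element)   0xffffffff
step 14: v0 <- ((element + v1) % 5)   0xffffffff
step 15: eval ((5 + element) != (v3 + -1)) 0xffffffff
step 16: v1 <- (min(v0, -5) % 2)      0xffffffff
step 17: v3 <- min(max(v3, 2), (element - v0)) 0xffffffff

Answer: 18 steps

v3: 0,0,0,2,0,5,5,5,5,5,10,10,10,10,10,15,15,15,15,15,20,20,20,20,20,25,25,25,25,25,30,30
v0: 0,1,2,1,4,0,1,2,3,4,0,1,2,3,4,0,1,2,3,4,0,1,2,3,4,0,1,2,3,4,0,1
v1: 1,1,1,1,1,1,1,1,1,1,1,1,1,1,1,1,1,1,1,1,1,1,1,1,1,1,1,1,1,1,1,1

steps = 18; useful = 513; efficiency = 513/576 = 57/64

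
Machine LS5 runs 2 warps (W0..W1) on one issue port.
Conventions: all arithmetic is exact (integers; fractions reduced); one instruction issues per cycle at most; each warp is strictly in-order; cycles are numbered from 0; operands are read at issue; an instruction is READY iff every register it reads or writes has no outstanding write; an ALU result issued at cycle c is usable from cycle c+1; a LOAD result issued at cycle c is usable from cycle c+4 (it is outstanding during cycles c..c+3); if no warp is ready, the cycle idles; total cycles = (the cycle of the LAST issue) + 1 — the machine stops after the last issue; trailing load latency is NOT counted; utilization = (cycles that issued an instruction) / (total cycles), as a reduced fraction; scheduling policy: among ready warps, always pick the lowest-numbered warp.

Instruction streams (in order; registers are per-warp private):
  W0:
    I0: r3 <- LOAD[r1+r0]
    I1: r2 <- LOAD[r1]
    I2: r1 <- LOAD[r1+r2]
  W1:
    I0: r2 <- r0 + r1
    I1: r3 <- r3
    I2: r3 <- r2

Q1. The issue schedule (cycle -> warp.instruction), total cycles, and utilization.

cycle 0: W0.I0
cycle 1: W0.I1
cycle 2: W1.I0
cycle 3: W1.I1
cycle 4: W1.I2
cycle 5: W0.I2

Answer: 6 cycles, utilization 1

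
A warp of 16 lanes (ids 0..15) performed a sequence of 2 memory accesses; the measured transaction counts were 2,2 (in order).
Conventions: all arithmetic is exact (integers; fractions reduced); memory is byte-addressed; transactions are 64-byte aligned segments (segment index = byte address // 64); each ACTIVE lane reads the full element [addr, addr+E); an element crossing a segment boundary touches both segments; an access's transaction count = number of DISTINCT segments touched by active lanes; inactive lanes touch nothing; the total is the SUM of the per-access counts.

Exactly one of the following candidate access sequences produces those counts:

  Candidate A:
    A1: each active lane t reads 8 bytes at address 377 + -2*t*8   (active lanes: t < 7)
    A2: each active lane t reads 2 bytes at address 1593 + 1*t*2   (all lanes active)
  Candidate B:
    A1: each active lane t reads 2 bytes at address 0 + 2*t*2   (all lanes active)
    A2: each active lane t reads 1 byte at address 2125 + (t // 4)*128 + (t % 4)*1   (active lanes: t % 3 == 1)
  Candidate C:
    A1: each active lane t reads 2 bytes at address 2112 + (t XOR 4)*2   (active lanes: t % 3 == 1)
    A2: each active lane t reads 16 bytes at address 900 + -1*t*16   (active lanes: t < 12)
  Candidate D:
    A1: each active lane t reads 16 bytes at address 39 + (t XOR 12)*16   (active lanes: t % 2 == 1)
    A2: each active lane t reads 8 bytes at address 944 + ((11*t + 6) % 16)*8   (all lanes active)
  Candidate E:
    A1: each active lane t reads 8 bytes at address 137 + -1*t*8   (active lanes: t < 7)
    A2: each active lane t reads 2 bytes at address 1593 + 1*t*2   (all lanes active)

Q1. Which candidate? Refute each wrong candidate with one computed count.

A: A1 gives 3 transactions, not 2
B: A1 gives 1 transaction, not 2
C: A1 gives 1 transaction, not 2
D: A1 gives 5 transactions, not 2
E: all counts match (2,2)

Answer: E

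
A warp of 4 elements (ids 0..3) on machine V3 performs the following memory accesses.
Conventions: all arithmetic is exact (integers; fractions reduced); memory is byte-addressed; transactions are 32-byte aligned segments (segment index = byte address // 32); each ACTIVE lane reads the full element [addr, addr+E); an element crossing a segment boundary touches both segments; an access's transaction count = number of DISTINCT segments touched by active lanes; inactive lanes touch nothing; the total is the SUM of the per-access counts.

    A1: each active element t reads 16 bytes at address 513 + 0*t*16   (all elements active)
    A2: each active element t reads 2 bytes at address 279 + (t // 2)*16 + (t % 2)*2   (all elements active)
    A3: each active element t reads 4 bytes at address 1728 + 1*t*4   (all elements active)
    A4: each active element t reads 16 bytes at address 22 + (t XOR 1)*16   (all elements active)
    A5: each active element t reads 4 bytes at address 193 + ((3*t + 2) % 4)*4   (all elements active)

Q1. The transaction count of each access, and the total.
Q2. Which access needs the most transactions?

A1: 1 transaction
A2: 2 transactions
A3: 1 transaction
A4: 3 transactions
A5: 1 transaction

Answer: 1,2,1,3,1; total 8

Answer: A4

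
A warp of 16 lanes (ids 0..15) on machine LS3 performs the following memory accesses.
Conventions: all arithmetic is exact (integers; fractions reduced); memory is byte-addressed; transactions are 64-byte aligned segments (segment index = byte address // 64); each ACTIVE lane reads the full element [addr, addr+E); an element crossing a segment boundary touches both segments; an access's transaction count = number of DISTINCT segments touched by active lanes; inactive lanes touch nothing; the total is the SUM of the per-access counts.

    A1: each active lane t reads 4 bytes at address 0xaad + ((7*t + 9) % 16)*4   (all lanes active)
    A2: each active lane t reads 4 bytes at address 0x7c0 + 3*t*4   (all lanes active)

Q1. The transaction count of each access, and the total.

A1: 2 transactions
A2: 3 transactions

Answer: 2,3; total 5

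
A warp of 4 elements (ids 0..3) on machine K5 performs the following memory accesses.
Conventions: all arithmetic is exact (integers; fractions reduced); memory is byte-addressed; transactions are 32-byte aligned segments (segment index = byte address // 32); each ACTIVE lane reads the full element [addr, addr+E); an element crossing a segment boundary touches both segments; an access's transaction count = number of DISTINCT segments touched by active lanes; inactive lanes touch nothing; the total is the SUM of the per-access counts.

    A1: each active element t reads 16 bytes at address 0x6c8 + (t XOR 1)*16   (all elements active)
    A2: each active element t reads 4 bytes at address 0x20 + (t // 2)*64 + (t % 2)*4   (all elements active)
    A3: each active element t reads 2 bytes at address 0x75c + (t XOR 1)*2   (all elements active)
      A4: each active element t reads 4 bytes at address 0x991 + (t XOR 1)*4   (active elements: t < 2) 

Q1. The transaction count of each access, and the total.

A1: 3 transactions
A2: 2 transactions
A3: 2 transactions
A4: 1 transaction

Answer: 3,2,2,1; total 8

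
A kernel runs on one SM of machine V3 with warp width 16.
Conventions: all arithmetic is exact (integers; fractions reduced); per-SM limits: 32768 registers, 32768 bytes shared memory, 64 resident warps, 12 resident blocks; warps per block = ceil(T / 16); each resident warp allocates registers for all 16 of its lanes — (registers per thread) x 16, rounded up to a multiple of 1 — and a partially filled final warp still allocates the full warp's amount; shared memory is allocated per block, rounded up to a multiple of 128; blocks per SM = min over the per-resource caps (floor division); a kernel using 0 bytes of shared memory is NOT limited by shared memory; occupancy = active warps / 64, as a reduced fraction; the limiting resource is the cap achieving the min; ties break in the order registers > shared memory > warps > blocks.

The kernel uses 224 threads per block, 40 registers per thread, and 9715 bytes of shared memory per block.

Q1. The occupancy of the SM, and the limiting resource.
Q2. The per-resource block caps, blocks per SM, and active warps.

Answer: occupancy 21/32, limited by registers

registers: 3 blocks
shared memory: 3 blocks
warps: 4 blocks
blocks: 12 blocks

Answer: 3 blocks, 42 active warps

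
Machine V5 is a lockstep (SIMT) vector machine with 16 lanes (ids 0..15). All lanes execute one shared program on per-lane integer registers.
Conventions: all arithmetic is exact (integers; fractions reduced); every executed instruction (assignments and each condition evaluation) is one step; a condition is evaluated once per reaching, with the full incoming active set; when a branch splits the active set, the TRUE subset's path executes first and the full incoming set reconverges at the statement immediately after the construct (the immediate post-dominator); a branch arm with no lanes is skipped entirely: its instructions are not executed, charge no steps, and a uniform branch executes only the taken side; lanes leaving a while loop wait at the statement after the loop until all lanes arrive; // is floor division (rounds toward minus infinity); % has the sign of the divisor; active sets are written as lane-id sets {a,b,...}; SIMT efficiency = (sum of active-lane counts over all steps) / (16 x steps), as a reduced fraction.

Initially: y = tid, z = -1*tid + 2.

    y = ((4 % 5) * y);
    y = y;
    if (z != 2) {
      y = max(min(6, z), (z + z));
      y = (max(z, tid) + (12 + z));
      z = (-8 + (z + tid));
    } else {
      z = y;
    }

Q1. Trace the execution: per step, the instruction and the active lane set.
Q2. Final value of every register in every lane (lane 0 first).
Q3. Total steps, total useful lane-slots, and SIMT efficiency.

step 0: y <- ((4 % 5) * y)           {0,1,2,3,4,5,6,7,8,9,10,11,12,13,14,15}
step 1: y <- y                       {0,1,2,3,4,5,6,7,8,9,10,11,12,13,14,15}
step 2: eval (z != 2)                {0,1,2,3,4,5,6,7,8,9,10,11,12,13,14,15}
step 3: y <- max(min(6, z), (z + z)) {1,2,3,4,5,6,7,8,9,10,11,12,13,14,15}
step 4: y <- (max(z, tid) + (12 + z)) {1,2,3,4,5,6,7,8,9,10,11,12,13,14,15}
step 5: z <- (-8 + (z + tid))        {1,2,3,4,5,6,7,8,9,10,11,12,13,14,15}
step 6: z <- y                       {0}

Answer: 7 steps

y: 0,14,14,14,14,14,14,14,14,14,14,14,14,14,14,14
z: 0,-6,-6,-6,-6,-6,-6,-6,-6,-6,-6,-6,-6,-6,-6,-6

steps = 7; useful = 94; efficiency = 94/112 = 47/56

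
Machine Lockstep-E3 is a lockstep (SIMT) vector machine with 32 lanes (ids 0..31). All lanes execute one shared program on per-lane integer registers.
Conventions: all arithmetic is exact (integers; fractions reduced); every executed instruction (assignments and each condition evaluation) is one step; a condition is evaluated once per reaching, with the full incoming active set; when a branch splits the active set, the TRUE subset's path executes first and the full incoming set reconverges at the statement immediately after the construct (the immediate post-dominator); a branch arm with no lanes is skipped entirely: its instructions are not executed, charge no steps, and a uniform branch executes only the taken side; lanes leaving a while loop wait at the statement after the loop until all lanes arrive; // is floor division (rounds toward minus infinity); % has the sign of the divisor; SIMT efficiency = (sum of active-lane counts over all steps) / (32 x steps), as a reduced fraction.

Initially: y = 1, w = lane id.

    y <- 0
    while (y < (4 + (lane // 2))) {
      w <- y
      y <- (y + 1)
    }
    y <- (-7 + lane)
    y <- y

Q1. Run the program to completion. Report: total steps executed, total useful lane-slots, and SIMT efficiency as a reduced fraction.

Answer: 61 steps, 1232 useful, 77/122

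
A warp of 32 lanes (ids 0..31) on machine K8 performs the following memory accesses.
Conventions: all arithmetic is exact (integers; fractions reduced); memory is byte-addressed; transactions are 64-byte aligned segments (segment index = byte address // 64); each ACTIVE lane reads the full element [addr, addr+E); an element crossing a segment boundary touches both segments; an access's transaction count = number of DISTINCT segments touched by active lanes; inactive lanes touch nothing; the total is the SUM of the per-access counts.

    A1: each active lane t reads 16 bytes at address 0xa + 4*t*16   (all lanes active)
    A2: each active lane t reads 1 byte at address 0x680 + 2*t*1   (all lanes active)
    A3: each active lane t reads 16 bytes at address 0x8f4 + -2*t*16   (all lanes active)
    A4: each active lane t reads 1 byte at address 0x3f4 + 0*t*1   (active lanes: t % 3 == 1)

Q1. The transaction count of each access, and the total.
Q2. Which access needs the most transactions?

A1: 32 transactions
A2: 1 transaction
A3: 17 transactions
A4: 1 transaction

Answer: 32,1,17,1; total 51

Answer: A1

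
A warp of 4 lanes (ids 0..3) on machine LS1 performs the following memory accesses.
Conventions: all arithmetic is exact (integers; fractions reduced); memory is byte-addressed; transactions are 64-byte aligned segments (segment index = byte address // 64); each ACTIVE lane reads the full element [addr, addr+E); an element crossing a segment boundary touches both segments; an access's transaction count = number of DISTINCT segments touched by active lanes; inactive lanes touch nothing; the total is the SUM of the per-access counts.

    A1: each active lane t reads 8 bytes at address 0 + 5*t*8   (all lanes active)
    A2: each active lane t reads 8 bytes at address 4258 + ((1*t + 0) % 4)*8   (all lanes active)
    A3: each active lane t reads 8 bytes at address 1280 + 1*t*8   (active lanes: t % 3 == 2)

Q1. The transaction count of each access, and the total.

A1: 2 transactions
A2: 2 transactions
A3: 1 transaction

Answer: 2,2,1; total 5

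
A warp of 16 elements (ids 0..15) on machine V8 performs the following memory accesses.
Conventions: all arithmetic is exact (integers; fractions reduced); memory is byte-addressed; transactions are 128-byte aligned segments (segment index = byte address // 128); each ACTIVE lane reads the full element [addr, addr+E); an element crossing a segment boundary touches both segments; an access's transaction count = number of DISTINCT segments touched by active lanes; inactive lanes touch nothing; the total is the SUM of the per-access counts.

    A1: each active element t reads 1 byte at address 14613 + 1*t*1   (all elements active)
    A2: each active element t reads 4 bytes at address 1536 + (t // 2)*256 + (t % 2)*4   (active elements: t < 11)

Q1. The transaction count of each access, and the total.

A1: 1 transaction
A2: 6 transactions

Answer: 1,6; total 7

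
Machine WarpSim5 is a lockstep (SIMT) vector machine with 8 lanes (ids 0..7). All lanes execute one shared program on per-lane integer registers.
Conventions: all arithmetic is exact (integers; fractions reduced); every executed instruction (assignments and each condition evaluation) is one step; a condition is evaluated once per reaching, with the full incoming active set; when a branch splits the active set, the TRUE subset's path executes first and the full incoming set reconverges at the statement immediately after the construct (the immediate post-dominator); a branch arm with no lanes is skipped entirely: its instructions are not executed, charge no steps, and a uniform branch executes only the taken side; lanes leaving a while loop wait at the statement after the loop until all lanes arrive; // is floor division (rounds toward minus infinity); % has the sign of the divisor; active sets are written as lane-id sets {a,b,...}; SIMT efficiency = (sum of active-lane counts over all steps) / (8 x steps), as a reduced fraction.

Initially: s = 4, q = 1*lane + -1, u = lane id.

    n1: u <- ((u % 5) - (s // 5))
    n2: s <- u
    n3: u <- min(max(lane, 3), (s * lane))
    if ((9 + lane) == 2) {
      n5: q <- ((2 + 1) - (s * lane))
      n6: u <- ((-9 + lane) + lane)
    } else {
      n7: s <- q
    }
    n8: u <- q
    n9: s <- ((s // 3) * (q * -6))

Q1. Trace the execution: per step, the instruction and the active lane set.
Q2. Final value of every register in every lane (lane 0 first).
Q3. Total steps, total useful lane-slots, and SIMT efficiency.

step 0: u <- ((u % 5) - (s // 5))    {0,1,2,3,4,5,6,7}
step 1: s <- u                       {0,1,2,3,4,5,6,7}
step 2: u <- min(max(lane, 3), (s * lane)) {0,1,2,3,4,5,6,7}
step 3: eval ((9 + lane) == 2)       {0,1,2,3,4,5,6,7}
step 4: s <- q                       {0,1,2,3,4,5,6,7}
step 5: u <- q                       {0,1,2,3,4,5,6,7}
step 6: s <- ((s // 3) * (q * -6))   {0,1,2,3,4,5,6,7}

Answer: 7 steps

s: -6,0,0,0,-18,-24,-30,-72
q: -1,0,1,2,3,4,5,6
u: -1,0,1,2,3,4,5,6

steps = 7; useful = 56; efficiency = 56/56 = 1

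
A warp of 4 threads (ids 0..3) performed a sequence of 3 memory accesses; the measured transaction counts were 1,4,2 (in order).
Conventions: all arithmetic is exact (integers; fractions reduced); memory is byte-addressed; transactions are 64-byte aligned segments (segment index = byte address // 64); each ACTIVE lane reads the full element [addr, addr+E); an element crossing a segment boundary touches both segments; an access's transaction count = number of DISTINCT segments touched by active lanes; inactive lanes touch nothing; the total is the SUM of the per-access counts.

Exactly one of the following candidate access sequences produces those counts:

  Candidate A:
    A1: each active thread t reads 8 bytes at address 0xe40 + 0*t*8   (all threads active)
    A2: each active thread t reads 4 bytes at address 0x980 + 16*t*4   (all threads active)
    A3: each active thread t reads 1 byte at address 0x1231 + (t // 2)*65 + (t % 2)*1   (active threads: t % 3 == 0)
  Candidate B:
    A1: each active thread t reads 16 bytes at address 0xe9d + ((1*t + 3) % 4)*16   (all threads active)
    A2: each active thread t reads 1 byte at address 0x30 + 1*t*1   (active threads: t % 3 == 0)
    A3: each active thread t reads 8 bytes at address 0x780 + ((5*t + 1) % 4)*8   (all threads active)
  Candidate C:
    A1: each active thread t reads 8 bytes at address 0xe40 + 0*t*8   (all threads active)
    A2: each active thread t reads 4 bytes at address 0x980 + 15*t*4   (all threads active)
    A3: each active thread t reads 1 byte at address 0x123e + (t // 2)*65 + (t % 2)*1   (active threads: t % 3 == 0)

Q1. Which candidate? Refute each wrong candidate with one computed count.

B: A1 gives 2 transactions, not 1
C: A2 gives 3 transactions, not 4
A: all counts match (1,4,2)

Answer: A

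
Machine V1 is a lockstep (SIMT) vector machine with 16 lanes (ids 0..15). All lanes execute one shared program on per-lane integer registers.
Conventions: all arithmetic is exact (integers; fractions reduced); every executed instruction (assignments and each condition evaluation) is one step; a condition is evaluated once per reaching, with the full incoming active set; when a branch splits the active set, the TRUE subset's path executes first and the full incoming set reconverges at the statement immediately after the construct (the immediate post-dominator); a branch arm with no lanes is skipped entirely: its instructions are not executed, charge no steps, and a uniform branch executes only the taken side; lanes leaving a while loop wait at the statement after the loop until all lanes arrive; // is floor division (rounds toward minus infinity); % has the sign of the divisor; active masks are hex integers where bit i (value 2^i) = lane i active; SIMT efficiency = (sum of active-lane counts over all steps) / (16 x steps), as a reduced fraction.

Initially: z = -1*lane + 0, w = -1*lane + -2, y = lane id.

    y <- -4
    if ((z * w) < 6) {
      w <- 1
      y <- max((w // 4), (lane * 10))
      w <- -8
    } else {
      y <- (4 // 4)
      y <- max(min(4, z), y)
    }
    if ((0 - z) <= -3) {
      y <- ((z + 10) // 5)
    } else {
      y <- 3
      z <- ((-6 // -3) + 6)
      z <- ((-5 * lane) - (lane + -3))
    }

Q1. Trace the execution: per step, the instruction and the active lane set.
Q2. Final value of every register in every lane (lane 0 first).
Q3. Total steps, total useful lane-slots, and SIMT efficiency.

step 0: y <- -4                      0xffff
step 1: eval ((z * w) < 6)           0xffff
step 2: w <- 1                       0x0003
step 3: y <- max((w // 4), (lane * 10)) 0x0003
step 4: w <- -8                      0x0003
step 5: y <- (4 // 4)                0xfffc
step 6: y <- max(min(4, z), y)       0xfffc
step 7: eval ((0 - z) <= -3)         0xffff
step 8: y <- 3                       0xffff
step 9: z <- ((-6 // -3) + 6)        0xffff
step 10: z <- ((-5 * lane) - (lane + -3)) 0xffff

Answer: 11 steps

z: 3,-3,-9,-15,-21,-27,-33,-39,-45,-51,-57,-63,-69,-75,-81,-87
w: -8,-8,-4,-5,-6,-7,-8,-9,-10,-11,-12,-13,-14,-15,-16,-17
y: 3,3,3,3,3,3,3,3,3,3,3,3,3,3,3,3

steps = 11; useful = 130; efficiency = 130/176 = 65/88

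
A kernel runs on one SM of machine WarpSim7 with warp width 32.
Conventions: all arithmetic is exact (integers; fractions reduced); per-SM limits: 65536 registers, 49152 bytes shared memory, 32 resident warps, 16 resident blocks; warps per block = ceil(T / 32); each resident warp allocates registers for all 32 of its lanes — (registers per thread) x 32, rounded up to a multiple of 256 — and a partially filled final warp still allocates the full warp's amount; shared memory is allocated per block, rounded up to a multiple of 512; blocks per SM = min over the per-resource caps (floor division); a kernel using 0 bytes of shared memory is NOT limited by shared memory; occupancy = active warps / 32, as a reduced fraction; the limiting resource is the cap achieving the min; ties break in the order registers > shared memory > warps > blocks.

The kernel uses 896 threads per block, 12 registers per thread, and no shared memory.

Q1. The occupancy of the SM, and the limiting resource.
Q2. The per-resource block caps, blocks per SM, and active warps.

Answer: occupancy 7/8, limited by warps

registers: 4 blocks
shared memory: no limit (kernel uses none)
warps: 1 block
blocks: 16 blocks

Answer: 1 block, 28 active warps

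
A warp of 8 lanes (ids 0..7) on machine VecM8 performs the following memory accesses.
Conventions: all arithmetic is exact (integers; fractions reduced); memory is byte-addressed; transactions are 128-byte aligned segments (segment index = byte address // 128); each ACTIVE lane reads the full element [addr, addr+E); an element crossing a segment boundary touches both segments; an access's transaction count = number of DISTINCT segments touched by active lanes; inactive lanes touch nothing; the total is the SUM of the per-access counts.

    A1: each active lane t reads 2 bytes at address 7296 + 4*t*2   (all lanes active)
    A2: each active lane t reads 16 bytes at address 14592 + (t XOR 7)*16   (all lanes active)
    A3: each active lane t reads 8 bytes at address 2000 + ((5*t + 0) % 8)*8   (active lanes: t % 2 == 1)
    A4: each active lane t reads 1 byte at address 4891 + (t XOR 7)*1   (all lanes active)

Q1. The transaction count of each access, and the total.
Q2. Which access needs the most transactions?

A1: 1 transaction
A2: 1 transaction
A3: 2 transactions
A4: 1 transaction

Answer: 1,1,2,1; total 5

Answer: A3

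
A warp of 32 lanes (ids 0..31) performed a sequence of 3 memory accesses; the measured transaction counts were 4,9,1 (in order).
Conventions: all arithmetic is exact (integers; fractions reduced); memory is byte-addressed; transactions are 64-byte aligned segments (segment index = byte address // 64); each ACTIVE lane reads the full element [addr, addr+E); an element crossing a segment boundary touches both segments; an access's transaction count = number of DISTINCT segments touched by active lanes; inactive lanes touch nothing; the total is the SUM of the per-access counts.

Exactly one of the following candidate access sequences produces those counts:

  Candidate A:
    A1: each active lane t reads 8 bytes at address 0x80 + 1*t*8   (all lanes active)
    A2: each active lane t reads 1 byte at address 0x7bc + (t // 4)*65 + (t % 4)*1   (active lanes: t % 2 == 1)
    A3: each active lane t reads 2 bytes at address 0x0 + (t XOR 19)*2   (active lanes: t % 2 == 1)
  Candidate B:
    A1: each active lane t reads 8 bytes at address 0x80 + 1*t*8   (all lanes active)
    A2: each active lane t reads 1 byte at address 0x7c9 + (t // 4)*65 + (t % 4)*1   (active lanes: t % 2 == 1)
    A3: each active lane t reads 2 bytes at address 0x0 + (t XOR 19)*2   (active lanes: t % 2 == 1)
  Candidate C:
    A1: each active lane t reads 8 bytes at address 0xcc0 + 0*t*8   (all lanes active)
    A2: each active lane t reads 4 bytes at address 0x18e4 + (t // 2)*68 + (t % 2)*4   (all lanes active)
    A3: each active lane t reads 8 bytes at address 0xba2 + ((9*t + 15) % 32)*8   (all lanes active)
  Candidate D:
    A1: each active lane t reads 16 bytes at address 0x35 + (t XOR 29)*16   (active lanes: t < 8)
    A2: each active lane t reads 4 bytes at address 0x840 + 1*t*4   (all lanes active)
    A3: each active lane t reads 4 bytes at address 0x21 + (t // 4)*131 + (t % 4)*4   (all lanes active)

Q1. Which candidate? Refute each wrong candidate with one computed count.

B: A2 gives 8 transactions, not 9
C: A1 gives 1 transaction, not 4
D: A1 gives 3 transactions, not 4
A: all counts match (4,9,1)

Answer: A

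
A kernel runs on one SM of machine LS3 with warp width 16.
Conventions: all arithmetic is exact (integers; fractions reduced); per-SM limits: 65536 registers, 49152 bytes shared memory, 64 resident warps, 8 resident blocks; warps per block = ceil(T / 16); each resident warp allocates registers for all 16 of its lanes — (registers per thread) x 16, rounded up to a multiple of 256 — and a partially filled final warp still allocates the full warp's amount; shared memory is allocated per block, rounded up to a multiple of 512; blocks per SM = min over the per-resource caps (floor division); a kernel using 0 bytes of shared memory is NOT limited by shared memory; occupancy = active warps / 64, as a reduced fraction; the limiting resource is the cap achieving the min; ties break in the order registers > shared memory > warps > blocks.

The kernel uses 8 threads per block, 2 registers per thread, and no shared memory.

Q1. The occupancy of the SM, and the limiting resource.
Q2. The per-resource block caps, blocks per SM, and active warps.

Answer: occupancy 1/8, limited by blocks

registers: 256 blocks
shared memory: no limit (kernel uses none)
warps: 64 blocks
blocks: 8 blocks

Answer: 8 blocks, 8 active warps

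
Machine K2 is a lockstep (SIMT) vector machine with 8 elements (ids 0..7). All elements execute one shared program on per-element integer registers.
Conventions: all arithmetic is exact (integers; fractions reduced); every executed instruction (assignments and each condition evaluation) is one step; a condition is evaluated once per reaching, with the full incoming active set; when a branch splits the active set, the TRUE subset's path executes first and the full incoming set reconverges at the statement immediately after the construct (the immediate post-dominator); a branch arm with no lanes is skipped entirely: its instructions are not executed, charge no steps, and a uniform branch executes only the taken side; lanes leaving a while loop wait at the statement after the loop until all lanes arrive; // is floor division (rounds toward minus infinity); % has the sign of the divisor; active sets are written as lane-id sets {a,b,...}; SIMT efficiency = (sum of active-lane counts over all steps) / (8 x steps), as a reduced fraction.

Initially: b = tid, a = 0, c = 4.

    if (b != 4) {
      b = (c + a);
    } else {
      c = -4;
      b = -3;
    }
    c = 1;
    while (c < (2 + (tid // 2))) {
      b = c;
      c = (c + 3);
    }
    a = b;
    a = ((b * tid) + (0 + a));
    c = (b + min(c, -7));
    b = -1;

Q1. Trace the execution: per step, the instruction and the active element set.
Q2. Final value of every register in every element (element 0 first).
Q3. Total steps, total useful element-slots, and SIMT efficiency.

step 0: eval (b != 4)                {0,1,2,3,4,5,6,7}
step 1: b <- (c + a)                 {0,1,2,3,5,6,7}
step 2: c <- -4                      {4}
step 3: b <- -3                      {4}
step 4: c <- 1                       {0,1,2,3,4,5,6,7}
step 5: eval (c < (2 + (tid // 2)))  {0,1,2,3,4,5,6,7}
step 6: b <- c                       {0,1,2,3,4,5,6,7}
step 7: c <- (c + 3)                 {0,1,2,3,4,5,6,7}
step 8: eval (c < (2 + (tid // 2)))  {0,1,2,3,4,5,6,7}
step 9: b <- c                       {6,7}
step 10: c <- (c + 3)                 {6,7}
step 11: eval (c < (2 + (tid // 2)))  {6,7}
step 12: a <- b                       {0,1,2,3,4,5,6,7}
step 13: a <- ((b * tid) + (0 + a))   {0,1,2,3,4,5,6,7}
step 14: c <- (b + min(c, -7))        {0,1,2,3,4,5,6,7}
step 15: b <- -1                      {0,1,2,3,4,5,6,7}

Answer: 16 steps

b: -1,-1,-1,-1,-1,-1,-1,-1
a: 1,2,3,4,5,6,28,32
c: -6,-6,-6,-6,-6,-6,-3,-3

steps = 16; useful = 95; efficiency = 95/128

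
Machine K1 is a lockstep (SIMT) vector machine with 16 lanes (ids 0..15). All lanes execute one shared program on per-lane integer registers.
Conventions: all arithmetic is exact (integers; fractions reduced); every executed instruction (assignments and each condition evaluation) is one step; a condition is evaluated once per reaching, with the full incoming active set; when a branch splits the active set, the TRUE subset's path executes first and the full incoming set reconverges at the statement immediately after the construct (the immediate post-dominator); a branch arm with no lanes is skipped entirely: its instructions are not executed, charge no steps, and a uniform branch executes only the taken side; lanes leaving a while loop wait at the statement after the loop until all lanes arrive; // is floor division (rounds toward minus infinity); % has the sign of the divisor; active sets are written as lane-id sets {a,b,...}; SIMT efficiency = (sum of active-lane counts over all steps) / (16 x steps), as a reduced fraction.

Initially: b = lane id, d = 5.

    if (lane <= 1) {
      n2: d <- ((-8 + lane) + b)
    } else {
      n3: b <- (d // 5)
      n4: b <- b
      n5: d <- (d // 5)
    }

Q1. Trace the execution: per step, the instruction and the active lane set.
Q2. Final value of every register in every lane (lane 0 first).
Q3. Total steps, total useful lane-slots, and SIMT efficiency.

step 0: eval (lane <= 1)             {0,1,2,3,4,5,6,7,8,9,10,11,12,13,14,15}
step 1: d <- ((-8 + lane) + b)       {0,1}
step 2: b <- (d // 5)                {2,3,4,5,6,7,8,9,10,11,12,13,14,15}
step 3: b <- b                       {2,3,4,5,6,7,8,9,10,11,12,13,14,15}
step 4: d <- (d // 5)                {2,3,4,5,6,7,8,9,10,11,12,13,14,15}

Answer: 5 steps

b: 0,1,1,1,1,1,1,1,1,1,1,1,1,1,1,1
d: -8,-6,1,1,1,1,1,1,1,1,1,1,1,1,1,1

steps = 5; useful = 60; efficiency = 60/80 = 3/4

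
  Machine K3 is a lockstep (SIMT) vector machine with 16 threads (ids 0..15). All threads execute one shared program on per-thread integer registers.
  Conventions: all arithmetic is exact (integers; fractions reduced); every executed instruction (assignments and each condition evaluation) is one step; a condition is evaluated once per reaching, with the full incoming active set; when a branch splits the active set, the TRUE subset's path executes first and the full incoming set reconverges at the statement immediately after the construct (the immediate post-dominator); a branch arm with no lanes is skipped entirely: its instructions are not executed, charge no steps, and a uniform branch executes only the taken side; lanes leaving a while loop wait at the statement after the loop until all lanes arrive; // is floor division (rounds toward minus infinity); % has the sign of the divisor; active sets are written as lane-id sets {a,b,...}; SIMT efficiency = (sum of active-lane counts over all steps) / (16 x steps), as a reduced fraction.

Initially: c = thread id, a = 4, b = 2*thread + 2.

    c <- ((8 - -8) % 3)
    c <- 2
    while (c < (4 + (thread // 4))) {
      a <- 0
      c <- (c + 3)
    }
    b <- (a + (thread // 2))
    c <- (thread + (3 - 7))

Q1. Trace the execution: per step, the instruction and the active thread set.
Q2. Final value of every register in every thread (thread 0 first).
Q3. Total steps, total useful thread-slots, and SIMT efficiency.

step 0: c <- ((8 - -8) % 3)          {0,1,2,3,4,5,6,7,8,9,10,11,12,13,14,15}
step 1: c <- 2                       {0,1,2,3,4,5,6,7,8,9,10,11,12,13,14,15}
step 2: eval (c < (4 + (thread // 4))) {0,1,2,3,4,5,6,7,8,9,10,11,12,13,14,15}
step 3: a <- 0                       {0,1,2,3,4,5,6,7,8,9,10,11,12,13,14,15}
step 4: c <- (c + 3)                 {0,1,2,3,4,5,6,7,8,9,10,11,12,13,14,15}
step 5: eval (c < (4 + (thread // 4))) {0,1,2,3,4,5,6,7,8,9,10,11,12,13,14,15}
step 6: a <- 0                       {8,9,10,11,12,13,14,15}
step 7: c <- (c + 3)                 {8,9,10,11,12,13,14,15}
step 8: eval (c < (4 + (thread // 4))) {8,9,10,11,12,13,14,15}
step 9: b <- (a + (thread // 2))     {0,1,2,3,4,5,6,7,8,9,10,11,12,13,14,15}
step 10: c <- (thread + (3 - 7))      {0,1,2,3,4,5,6,7,8,9,10,11,12,13,14,15}

Answer: 11 steps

c: -4,-3,-2,-1,0,1,2,3,4,5,6,7,8,9,10,11
a: 0,0,0,0,0,0,0,0,0,0,0,0,0,0,0,0
b: 0,0,1,1,2,2,3,3,4,4,5,5,6,6,7,7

steps = 11; useful = 152; efficiency = 152/176 = 19/22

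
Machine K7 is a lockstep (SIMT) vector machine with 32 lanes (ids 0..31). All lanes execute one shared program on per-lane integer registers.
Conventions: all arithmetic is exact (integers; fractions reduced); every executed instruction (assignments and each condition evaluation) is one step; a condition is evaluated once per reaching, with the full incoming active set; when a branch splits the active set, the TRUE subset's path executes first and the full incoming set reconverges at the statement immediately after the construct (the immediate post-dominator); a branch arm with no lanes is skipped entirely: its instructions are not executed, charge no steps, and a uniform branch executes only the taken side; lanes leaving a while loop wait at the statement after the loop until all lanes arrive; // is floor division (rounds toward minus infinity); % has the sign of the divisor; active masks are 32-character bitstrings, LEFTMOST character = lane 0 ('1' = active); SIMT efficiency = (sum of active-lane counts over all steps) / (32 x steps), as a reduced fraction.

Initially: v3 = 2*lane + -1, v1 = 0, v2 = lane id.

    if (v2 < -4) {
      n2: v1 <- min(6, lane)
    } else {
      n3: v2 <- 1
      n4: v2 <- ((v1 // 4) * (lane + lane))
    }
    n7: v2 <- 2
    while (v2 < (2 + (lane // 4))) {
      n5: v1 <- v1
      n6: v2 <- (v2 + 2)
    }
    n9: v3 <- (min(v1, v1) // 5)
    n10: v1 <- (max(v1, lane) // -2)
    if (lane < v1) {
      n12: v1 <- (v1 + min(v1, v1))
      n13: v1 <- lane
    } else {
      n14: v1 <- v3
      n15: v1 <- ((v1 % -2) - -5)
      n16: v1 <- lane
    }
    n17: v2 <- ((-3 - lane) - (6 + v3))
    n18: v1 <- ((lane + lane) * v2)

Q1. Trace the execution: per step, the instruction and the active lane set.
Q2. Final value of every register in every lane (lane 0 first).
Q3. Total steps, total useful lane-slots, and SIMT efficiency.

step 0: eval (v2 < -4)               11111111111111111111111111111111
step 1: v2 <- 1                      11111111111111111111111111111111
step 2: v2 <- ((v1 // 4) * (lane + lane)) 11111111111111111111111111111111
step 3: v2 <- 2                      11111111111111111111111111111111
step 4: eval (v2 < (2 + (lane // 4))) 11111111111111111111111111111111
step 5: v1 <- v1                     00001111111111111111111111111111
step 6: v2 <- (v2 + 2)               00001111111111111111111111111111
step 7: eval (v2 < (2 + (lane // 4))) 00001111111111111111111111111111
step 8: v1 <- v1                     00000000000011111111111111111111
step 9: v2 <- (v2 + 2)               00000000000011111111111111111111
step 10: eval (v2 < (2 + (lane // 4))) 00000000000011111111111111111111
step 11: v1 <- v1                     00000000000000000000111111111111
step 12: v2 <- (v2 + 2)               00000000000000000000111111111111
step 13: eval (v2 < (2 + (lane // 4))) 00000000000000000000111111111111
step 14: v1 <- v1                     00000000000000000000000000001111
step 15: v2 <- (v2 + 2)               00000000000000000000000000001111
step 16: eval (v2 < (2 + (lane // 4))) 00000000000000000000000000001111
step 17: v3 <- (min(v1, v1) // 5)     11111111111111111111111111111111
step 18: v1 <- (max(v1, lane) // -2)  11111111111111111111111111111111
step 19: eval (lane < v1)             11111111111111111111111111111111
step 20: v1 <- v3                     11111111111111111111111111111111
step 21: v1 <- ((v1 % -2) - -5)       11111111111111111111111111111111
step 22: v1 <- lane                   11111111111111111111111111111111
step 23: v2 <- ((-3 - lane) - (6 + v3)) 11111111111111111111111111111111
step 24: v1 <- ((lane + lane) * v2)   11111111111111111111111111111111

Answer: 25 steps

v3: 0,0,0,0,0,0,0,0,0,0,0,0,0,0,0,0,0,0,0,0,0,0,0,0,0,0,0,0,0,0,0,0
v1: 0,-20,-44,-72,-104,-140,-180,-224,-272,-324,-380,-440,-504,-572,-644,-720,-800,-884,-972,-1064,-1160,-1260,-1364,-1472,-1584,-1700,-1820,-1944,-2072,-2204,-2340,-2480
v2: -9,-10,-11,-12,-13,-14,-15,-16,-17,-18,-19,-20,-21,-22,-23,-24,-25,-26,-27,-28,-29,-30,-31,-32,-33,-34,-35,-36,-37,-38,-39,-40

steps = 25; useful = 608; efficiency = 608/800 = 19/25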